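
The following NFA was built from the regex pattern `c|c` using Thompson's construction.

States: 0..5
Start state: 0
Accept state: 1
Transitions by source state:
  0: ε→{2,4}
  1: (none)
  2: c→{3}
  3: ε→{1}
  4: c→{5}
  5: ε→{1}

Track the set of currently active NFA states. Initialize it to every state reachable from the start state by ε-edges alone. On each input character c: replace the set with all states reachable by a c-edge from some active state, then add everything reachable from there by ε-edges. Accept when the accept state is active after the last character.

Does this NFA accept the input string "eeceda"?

S₀ = ε-closure({0}) = {0,2,4}
'e' @ 1: {}  — dead — no transitions
rest 'eceda' ignored (set empty)
end set {} — state 1 not in

Answer: REJECT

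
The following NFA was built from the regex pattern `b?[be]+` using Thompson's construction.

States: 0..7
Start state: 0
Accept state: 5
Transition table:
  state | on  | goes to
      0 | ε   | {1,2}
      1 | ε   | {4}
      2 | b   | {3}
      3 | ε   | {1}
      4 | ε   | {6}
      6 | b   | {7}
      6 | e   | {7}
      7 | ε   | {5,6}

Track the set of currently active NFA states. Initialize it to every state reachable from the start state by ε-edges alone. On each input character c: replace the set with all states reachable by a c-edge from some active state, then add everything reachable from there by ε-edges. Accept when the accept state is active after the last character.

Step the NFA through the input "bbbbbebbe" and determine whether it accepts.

Answer: ACCEPT

Derivation:
initial (ε-close {0}): {0,1,2,4,6}
'b' @ 1: {1,3,4,5,6,7}  ✓accept
'b' @ 2: {5,6,7}  ✓accept
'b' @ 3: {5,6,7}  ✓accept
'b' @ 4: {5,6,7}  ✓accept
'b' @ 5: {5,6,7}  ✓accept
'e' @ 6: {5,6,7}  ✓accept
'b' @ 7: {5,6,7}  ✓accept
'b' @ 8: {5,6,7}  ✓accept
'e' @ 9: {5,6,7}  ✓accept
end set {5,6,7} — state 5 in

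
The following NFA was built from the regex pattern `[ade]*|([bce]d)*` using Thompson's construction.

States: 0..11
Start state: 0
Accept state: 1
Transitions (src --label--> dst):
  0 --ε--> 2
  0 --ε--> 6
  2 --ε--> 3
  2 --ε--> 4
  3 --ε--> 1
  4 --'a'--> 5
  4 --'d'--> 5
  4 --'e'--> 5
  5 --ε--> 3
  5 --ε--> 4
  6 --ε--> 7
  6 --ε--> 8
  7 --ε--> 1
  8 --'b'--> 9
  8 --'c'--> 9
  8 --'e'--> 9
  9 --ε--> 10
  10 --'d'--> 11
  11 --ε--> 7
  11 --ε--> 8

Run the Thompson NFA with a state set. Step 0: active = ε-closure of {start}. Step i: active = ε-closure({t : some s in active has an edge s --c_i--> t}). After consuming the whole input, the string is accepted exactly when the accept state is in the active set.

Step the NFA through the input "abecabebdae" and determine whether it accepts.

Answer: REJECT

Steps:
initial (ε-close {0}): {0,1,2,3,4,6,7,8}
'a' @ 1: {1,3,4,5}  (accept∈set)
'b' @ 2: {}  — state set empty
rest 'ecabebdae' ignored (set empty)
after full input: {}  (accept=1 not in)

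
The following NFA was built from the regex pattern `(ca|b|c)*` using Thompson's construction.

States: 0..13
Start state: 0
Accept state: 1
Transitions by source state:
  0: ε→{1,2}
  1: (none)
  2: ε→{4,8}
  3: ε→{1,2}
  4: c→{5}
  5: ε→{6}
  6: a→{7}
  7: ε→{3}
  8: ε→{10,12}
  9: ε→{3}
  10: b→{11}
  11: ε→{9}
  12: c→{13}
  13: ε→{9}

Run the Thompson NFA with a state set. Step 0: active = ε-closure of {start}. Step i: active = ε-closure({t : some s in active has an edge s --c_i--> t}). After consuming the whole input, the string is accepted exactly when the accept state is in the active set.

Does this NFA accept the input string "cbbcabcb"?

start: ε-closure({0}) = {0,1,2,4,8,10,12}
'c' @ 1: {1,2,3,4,5,6,8,9,10,12,13}  [accepting]
'b' @ 2: {1,2,3,4,8,9,10,11,12}  [accepting]
'b' @ 3: {1,2,3,4,8,9,10,11,12}  [accepting]
'c' @ 4: {1,2,3,4,5,6,8,9,10,12,13}  [accepting]
'a' @ 5: {1,2,3,4,7,8,10,12}  [accepting]
'b' @ 6: {1,2,3,4,8,9,10,11,12}  [accepting]
'c' @ 7: {1,2,3,4,5,6,8,9,10,12,13}  [accepting]
'b' @ 8: {1,2,3,4,8,9,10,11,12}  [accepting]
final: {1,2,3,4,8,9,10,11,12}; accept 1 in set

Answer: ACCEPT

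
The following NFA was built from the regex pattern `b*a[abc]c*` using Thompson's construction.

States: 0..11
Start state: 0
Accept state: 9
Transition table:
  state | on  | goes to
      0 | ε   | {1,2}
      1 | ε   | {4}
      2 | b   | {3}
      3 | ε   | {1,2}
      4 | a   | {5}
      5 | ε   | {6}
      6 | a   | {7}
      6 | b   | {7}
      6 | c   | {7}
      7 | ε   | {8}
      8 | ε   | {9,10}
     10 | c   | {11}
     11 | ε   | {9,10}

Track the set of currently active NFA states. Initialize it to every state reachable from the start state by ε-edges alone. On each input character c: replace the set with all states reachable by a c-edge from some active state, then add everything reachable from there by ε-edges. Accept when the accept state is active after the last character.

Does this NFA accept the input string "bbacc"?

Answer: ACCEPT

Derivation:
S₀ = ε-closure({0}) = {0,1,2,4}
'b' @ 1: {1,2,3,4}
'b' @ 2: {1,2,3,4}
'a' @ 3: {5,6}
'c' @ 4: {7,8,9,10}  ✓accept
'c' @ 5: {9,10,11}  ✓accept
final: {9,10,11}; accept 9 in set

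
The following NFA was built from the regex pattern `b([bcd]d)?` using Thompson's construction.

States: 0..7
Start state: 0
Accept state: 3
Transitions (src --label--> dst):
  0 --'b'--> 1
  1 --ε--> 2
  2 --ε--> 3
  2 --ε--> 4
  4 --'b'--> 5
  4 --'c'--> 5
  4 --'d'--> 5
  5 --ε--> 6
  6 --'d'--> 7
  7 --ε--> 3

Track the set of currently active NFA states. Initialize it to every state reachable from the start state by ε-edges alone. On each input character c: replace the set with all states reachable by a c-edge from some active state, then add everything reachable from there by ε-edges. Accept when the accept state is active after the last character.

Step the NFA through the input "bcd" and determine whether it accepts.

S₀ = ε-closure({0}) = {0}
'b' @ 1: {1,2,3,4}  ✓accept
'c' @ 2: {5,6}
'd' @ 3: {3,7}  ✓accept
end set {3,7} — state 3 in

Answer: ACCEPT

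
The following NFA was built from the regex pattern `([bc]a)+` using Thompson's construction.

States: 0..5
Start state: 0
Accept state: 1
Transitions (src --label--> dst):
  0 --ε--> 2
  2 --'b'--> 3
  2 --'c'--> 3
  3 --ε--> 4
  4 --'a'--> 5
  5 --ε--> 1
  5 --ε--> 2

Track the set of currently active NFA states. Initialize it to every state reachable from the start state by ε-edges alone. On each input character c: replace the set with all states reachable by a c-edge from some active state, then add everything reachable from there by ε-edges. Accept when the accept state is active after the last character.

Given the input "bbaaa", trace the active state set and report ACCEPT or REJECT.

Answer: REJECT

Derivation:
S₀ = ε-closure({0}) = {0,2}
'b' @ 1: {3,4}
'b' @ 2: {}  — state set empty
rest 'aaa' ignored (set empty)
final: {}; accept 1 not in set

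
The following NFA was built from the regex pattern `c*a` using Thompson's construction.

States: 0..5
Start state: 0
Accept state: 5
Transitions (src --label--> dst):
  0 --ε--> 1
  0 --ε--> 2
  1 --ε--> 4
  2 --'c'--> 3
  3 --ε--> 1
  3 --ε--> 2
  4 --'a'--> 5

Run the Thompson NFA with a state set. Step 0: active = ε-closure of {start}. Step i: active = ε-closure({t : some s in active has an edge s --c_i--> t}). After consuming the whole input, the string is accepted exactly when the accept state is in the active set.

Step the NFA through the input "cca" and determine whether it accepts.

initial (ε-close {0}): {0,1,2,4}
'c' @ 1: {1,2,3,4}
'c' @ 2: {1,2,3,4}
'a' @ 3: {5}  ✓accept
end set {5} — state 5 in

Answer: ACCEPT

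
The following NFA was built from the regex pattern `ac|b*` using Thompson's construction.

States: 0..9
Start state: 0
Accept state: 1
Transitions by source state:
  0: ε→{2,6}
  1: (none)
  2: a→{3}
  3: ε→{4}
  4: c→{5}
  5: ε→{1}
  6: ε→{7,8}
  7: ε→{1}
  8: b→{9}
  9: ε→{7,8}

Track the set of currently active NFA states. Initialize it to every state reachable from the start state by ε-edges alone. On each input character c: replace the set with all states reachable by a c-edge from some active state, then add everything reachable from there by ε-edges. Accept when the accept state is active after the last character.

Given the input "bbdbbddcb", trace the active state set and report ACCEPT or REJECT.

initial (ε-close {0}): {0,1,2,6,7,8}
'b' @ 1: {1,7,8,9}  (accept∈set)
'b' @ 2: {1,7,8,9}  (accept∈set)
'd' @ 3: {}  — state set empty
rest 'bbddcb' ignored (set empty)
final: {}; accept 1 not in set

Answer: REJECT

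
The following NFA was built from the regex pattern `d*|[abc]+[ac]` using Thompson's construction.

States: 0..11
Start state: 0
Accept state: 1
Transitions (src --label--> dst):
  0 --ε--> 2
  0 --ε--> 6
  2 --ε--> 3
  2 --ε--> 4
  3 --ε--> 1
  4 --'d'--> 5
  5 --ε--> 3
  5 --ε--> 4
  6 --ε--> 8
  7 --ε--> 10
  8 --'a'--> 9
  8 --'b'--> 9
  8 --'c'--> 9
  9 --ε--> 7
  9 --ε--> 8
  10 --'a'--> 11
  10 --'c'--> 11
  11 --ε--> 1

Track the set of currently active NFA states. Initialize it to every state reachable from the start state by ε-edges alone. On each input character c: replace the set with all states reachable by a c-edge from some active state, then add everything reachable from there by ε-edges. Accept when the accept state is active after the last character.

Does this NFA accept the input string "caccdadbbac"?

Answer: REJECT

Steps:
initial (ε-close {0}): {0,1,2,3,4,6,8}
'c' @ 1: {7,8,9,10}
'a' @ 2: {1,7,8,9,10,11}  [accepting]
'c' @ 3: {1,7,8,9,10,11}  [accepting]
'c' @ 4: {1,7,8,9,10,11}  [accepting]
'd' @ 5: {}  — dead — no transitions
rest 'adbbac' ignored (set empty)
end set {} — state 1 not in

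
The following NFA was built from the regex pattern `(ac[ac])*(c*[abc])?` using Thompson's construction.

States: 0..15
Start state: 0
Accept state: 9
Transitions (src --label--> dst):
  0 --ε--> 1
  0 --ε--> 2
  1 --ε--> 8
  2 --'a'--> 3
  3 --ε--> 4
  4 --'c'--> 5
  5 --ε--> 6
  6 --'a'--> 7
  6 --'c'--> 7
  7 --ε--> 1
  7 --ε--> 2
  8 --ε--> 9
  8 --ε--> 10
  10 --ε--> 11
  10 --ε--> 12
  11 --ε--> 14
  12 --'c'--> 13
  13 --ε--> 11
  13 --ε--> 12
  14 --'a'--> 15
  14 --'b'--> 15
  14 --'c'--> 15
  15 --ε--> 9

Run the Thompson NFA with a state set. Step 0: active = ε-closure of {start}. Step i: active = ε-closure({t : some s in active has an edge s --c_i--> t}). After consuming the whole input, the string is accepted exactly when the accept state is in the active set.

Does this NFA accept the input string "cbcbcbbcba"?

Answer: REJECT

Steps:
initial (ε-close {0}): {0,1,2,8,9,10,11,12,14}
'c' @ 1: {9,11,12,13,14,15}  [accepting]
'b' @ 2: {9,15}  [accepting]
'c' @ 3: {}  — no active states
rest 'bcbbcba' ignored (set empty)
final: {}; accept 9 not in set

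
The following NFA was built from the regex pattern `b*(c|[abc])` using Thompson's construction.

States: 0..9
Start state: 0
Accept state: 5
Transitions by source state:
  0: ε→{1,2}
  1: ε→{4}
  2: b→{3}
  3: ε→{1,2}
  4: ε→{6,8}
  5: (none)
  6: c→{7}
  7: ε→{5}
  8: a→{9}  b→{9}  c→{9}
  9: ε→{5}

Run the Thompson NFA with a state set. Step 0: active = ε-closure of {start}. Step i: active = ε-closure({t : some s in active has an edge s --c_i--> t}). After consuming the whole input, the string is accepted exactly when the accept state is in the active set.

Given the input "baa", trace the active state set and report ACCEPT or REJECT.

S₀ = ε-closure({0}) = {0,1,2,4,6,8}
'b' @ 1: {1,2,3,4,5,6,8,9}  [accepting]
'a' @ 2: {5,9}  [accepting]
'a' @ 3: {}  — no active states
final: {}; accept 5 not in set

Answer: REJECT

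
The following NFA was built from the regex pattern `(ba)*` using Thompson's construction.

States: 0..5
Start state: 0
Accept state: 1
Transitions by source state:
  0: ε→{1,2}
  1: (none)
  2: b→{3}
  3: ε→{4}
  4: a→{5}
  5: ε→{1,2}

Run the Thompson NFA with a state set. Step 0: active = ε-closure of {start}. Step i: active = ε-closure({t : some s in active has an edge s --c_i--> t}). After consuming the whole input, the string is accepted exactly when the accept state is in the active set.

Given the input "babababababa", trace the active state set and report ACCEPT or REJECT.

start: ε-closure({0}) = {0,1,2}
'b' @ 1: {3,4}
'a' @ 2: {1,2,5}  [accepting]
'b' @ 3: {3,4}
'a' @ 4: {1,2,5}  [accepting]
'b' @ 5: {3,4}
'a' @ 6: {1,2,5}  [accepting]
'b' @ 7: {3,4}
'a' @ 8: {1,2,5}  [accepting]
'b' @ 9: {3,4}
'a' @ 10: {1,2,5}  [accepting]
'b' @ 11: {3,4}
'a' @ 12: {1,2,5}  [accepting]
after full input: {1,2,5}  (accept=1 in)

Answer: ACCEPT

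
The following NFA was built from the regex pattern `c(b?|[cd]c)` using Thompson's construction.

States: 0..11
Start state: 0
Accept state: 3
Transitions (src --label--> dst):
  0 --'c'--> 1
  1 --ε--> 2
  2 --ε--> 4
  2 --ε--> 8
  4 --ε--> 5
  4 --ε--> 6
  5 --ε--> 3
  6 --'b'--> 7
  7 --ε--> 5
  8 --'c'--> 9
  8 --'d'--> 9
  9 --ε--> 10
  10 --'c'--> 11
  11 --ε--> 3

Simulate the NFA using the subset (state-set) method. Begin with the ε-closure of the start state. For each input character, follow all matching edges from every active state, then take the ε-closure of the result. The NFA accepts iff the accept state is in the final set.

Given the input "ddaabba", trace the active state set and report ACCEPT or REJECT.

start: ε-closure({0}) = {0}
'd' @ 1: {}  — state set empty
rest 'daabba' ignored (set empty)
final: {}; accept 3 not in set

Answer: REJECT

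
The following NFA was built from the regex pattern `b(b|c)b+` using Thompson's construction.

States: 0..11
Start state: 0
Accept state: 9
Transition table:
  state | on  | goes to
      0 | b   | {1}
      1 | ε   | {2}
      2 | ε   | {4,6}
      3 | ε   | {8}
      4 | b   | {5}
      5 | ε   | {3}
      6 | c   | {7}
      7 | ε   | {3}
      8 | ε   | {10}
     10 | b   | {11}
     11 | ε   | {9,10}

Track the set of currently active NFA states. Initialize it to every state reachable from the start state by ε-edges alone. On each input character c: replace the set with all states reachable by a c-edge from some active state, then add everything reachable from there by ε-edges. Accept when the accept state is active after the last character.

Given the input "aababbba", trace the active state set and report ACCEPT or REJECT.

start: ε-closure({0}) = {0}
'a' @ 1: {}  — state set empty
rest 'ababbba' ignored (set empty)
end set {} — state 9 not in

Answer: REJECT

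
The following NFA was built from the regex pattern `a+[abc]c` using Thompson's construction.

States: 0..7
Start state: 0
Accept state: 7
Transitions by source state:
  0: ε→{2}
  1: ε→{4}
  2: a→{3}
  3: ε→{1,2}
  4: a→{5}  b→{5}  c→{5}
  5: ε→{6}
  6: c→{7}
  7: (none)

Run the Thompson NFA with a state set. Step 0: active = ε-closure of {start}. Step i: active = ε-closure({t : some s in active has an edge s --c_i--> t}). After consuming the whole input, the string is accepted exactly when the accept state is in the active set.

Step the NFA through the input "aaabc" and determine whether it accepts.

Answer: ACCEPT

Steps:
S₀ = ε-closure({0}) = {0,2}
'a' @ 1: {1,2,3,4}
'a' @ 2: {1,2,3,4,5,6}
'a' @ 3: {1,2,3,4,5,6}
'b' @ 4: {5,6}
'c' @ 5: {7}  ✓accept
end set {7} — state 7 in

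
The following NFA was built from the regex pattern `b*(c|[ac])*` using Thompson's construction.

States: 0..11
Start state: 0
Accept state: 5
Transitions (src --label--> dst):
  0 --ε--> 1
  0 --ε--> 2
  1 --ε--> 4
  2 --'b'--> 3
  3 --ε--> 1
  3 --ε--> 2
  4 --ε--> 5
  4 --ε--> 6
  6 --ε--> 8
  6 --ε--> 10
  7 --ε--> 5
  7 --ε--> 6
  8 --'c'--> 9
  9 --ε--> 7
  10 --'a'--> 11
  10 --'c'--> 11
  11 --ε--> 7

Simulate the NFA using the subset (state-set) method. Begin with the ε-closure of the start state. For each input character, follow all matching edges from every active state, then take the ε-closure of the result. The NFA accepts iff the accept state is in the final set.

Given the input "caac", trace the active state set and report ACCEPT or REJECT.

Answer: ACCEPT

Trace:
S₀ = ε-closure({0}) = {0,1,2,4,5,6,8,10}
'c' @ 1: {5,6,7,8,9,10,11}  [accepting]
'a' @ 2: {5,6,7,8,10,11}  [accepting]
'a' @ 3: {5,6,7,8,10,11}  [accepting]
'c' @ 4: {5,6,7,8,9,10,11}  [accepting]
after full input: {5,6,7,8,9,10,11}  (accept=5 in)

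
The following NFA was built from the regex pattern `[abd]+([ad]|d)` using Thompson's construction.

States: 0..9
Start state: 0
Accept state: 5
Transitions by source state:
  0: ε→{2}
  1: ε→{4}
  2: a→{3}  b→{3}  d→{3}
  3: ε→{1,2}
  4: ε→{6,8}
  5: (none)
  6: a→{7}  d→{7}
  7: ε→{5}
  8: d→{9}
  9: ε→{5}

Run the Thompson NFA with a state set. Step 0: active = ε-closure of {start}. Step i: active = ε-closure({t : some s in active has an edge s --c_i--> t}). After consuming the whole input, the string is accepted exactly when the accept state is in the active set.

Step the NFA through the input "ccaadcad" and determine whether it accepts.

initial (ε-close {0}): {0,2}
'c' @ 1: {}  — state set empty
rest 'caadcad' ignored (set empty)
after full input: {}  (accept=5 not in)

Answer: REJECT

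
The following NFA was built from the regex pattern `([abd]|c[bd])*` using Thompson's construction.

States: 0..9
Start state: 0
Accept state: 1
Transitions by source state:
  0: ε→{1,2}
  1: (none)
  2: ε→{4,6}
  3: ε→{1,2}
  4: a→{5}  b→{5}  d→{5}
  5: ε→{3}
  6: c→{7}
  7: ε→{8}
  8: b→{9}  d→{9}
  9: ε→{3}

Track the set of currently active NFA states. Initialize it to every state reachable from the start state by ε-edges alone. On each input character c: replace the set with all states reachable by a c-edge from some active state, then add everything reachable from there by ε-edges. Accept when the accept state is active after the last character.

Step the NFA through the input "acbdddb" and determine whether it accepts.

Answer: ACCEPT

Trace:
start: ε-closure({0}) = {0,1,2,4,6}
'a' @ 1: {1,2,3,4,5,6}  [accepting]
'c' @ 2: {7,8}
'b' @ 3: {1,2,3,4,6,9}  [accepting]
'd' @ 4: {1,2,3,4,5,6}  [accepting]
'd' @ 5: {1,2,3,4,5,6}  [accepting]
'd' @ 6: {1,2,3,4,5,6}  [accepting]
'b' @ 7: {1,2,3,4,5,6}  [accepting]
end set {1,2,3,4,5,6} — state 1 in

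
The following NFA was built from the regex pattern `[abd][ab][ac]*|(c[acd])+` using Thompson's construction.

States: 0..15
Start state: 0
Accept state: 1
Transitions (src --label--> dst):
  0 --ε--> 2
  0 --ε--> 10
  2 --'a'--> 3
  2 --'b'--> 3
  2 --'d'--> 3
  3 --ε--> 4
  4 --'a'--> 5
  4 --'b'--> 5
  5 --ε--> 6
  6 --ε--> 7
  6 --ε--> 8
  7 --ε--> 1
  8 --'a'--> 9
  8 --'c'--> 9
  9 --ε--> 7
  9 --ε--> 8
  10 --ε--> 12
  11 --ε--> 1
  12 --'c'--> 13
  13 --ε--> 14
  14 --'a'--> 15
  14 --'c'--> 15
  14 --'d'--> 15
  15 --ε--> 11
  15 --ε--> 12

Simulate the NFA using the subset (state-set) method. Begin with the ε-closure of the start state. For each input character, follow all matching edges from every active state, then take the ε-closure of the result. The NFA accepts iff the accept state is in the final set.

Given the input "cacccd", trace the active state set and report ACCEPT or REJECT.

S₀ = ε-closure({0}) = {0,2,10,12}
'c' @ 1: {13,14}
'a' @ 2: {1,11,12,15}  (accept∈set)
'c' @ 3: {13,14}
'c' @ 4: {1,11,12,15}  (accept∈set)
'c' @ 5: {13,14}
'd' @ 6: {1,11,12,15}  (accept∈set)
final: {1,11,12,15}; accept 1 in set

Answer: ACCEPT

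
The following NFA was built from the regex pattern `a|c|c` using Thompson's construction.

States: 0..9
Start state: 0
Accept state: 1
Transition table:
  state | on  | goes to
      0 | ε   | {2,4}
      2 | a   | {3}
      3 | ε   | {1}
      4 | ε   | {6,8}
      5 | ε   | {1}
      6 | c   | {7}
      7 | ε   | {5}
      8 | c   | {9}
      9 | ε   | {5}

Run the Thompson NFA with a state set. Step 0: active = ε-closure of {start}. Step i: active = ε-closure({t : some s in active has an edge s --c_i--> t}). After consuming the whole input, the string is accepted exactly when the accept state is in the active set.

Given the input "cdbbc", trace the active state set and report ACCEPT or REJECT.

S₀ = ε-closure({0}) = {0,2,4,6,8}
'c' @ 1: {1,5,7,9}  [accepting]
'd' @ 2: {}  — state set empty
rest 'bbc' ignored (set empty)
after full input: {}  (accept=1 not in)

Answer: REJECT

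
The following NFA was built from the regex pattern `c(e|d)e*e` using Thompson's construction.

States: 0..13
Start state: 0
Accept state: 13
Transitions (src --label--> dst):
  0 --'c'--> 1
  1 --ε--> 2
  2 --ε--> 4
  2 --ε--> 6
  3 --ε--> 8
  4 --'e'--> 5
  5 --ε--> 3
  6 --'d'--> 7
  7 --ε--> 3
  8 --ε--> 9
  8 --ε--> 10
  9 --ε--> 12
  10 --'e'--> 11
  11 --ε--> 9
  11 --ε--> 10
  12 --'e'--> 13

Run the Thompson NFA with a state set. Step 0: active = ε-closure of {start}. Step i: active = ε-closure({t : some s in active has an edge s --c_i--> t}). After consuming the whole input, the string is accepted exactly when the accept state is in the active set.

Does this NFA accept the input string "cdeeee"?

Answer: ACCEPT

Steps:
S₀ = ε-closure({0}) = {0}
'c' @ 1: {1,2,4,6}
'd' @ 2: {3,7,8,9,10,12}
'e' @ 3: {9,10,11,12,13}  (accept∈set)
'e' @ 4: {9,10,11,12,13}  (accept∈set)
'e' @ 5: {9,10,11,12,13}  (accept∈set)
'e' @ 6: {9,10,11,12,13}  (accept∈set)
after full input: {9,10,11,12,13}  (accept=13 in)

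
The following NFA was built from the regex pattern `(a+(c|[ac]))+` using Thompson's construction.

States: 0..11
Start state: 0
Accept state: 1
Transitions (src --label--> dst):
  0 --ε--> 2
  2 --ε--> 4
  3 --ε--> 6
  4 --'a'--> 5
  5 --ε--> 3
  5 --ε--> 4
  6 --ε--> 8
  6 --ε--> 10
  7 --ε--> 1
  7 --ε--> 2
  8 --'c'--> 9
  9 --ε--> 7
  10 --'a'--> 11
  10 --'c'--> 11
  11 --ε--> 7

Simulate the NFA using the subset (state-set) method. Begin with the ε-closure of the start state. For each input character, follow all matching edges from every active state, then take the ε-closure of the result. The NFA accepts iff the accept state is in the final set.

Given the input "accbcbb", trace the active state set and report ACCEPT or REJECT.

Answer: REJECT

Trace:
start: ε-closure({0}) = {0,2,4}
'a' @ 1: {3,4,5,6,8,10}
'c' @ 2: {1,2,4,7,9,11}  [accepting]
'c' @ 3: {}  — state set empty
rest 'bcbb' ignored (set empty)
end set {} — state 1 not in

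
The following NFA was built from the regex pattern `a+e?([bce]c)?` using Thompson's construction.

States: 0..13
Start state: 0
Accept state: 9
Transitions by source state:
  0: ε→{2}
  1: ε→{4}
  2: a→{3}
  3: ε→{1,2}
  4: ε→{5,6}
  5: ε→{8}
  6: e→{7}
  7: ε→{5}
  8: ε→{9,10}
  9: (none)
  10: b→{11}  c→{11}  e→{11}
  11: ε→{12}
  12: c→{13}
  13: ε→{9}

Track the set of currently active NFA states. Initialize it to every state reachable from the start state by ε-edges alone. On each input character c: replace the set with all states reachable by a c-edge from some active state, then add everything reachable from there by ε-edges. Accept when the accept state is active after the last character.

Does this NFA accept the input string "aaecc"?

Answer: ACCEPT

Trace:
S₀ = ε-closure({0}) = {0,2}
'a' @ 1: {1,2,3,4,5,6,8,9,10}  ✓accept
'a' @ 2: {1,2,3,4,5,6,8,9,10}  ✓accept
'e' @ 3: {5,7,8,9,10,11,12}  ✓accept
'c' @ 4: {9,11,12,13}  ✓accept
'c' @ 5: {9,13}  ✓accept
after full input: {9,13}  (accept=9 in)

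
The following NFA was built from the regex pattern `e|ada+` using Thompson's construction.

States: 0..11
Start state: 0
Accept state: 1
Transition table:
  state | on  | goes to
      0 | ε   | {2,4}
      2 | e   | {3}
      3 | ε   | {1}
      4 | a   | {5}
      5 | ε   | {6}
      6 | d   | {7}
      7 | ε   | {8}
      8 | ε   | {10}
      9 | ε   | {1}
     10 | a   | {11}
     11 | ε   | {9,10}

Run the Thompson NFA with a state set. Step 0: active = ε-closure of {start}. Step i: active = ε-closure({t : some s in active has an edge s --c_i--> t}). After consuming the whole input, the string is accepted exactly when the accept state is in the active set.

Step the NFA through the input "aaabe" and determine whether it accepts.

Answer: REJECT

Derivation:
start: ε-closure({0}) = {0,2,4}
'a' @ 1: {5,6}
'a' @ 2: {}  — state set empty
rest 'abe' ignored (set empty)
after full input: {}  (accept=1 not in)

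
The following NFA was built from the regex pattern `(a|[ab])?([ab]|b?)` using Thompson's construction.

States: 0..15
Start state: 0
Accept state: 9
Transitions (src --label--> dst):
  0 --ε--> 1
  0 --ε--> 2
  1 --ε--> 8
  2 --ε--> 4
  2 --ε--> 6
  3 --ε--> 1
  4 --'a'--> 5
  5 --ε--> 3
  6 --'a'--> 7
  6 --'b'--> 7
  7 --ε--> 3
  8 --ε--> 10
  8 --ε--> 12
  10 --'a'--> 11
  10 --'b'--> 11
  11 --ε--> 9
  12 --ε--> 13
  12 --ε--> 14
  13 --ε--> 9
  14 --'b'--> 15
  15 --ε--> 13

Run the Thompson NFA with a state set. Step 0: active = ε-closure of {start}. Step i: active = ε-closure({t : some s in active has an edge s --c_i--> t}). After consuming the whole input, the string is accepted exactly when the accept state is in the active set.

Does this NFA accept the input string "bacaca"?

Answer: REJECT

Steps:
start: ε-closure({0}) = {0,1,2,4,6,8,9,10,12,13,14}
'b' @ 1: {1,3,7,8,9,10,11,12,13,14,15}  (accept∈set)
'a' @ 2: {9,11}  (accept∈set)
'c' @ 3: {}  — no active states
rest 'aca' ignored (set empty)
end set {} — state 9 not in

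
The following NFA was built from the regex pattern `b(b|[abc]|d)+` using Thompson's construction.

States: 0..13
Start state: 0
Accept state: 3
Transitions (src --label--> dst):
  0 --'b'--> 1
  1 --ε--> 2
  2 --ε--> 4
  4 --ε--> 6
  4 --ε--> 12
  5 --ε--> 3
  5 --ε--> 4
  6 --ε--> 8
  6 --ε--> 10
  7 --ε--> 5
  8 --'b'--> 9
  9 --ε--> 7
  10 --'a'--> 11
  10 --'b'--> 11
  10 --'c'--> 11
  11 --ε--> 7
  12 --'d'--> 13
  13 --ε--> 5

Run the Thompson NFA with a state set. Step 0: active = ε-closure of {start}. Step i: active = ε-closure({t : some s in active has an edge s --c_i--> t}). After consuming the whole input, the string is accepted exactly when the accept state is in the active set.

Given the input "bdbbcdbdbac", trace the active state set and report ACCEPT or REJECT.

Answer: ACCEPT

Steps:
start: ε-closure({0}) = {0}
'b' @ 1: {1,2,4,6,8,10,12}
'd' @ 2: {3,4,5,6,8,10,12,13}  [accepting]
'b' @ 3: {3,4,5,6,7,8,9,10,11,12}  [accepting]
'b' @ 4: {3,4,5,6,7,8,9,10,11,12}  [accepting]
'c' @ 5: {3,4,5,6,7,8,10,11,12}  [accepting]
'd' @ 6: {3,4,5,6,8,10,12,13}  [accepting]
'b' @ 7: {3,4,5,6,7,8,9,10,11,12}  [accepting]
'd' @ 8: {3,4,5,6,8,10,12,13}  [accepting]
'b' @ 9: {3,4,5,6,7,8,9,10,11,12}  [accepting]
'a' @ 10: {3,4,5,6,7,8,10,11,12}  [accepting]
'c' @ 11: {3,4,5,6,7,8,10,11,12}  [accepting]
final: {3,4,5,6,7,8,10,11,12}; accept 3 in set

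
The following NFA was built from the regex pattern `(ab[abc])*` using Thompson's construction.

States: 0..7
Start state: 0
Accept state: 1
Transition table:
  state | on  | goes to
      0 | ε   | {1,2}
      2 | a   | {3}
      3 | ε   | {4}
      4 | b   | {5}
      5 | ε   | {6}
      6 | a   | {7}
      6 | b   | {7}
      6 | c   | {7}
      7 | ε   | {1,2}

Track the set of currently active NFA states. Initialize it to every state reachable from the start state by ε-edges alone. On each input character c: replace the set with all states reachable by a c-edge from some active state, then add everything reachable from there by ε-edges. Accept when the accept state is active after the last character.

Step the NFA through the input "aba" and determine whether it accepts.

Answer: ACCEPT

Derivation:
initial (ε-close {0}): {0,1,2}
'a' @ 1: {3,4}
'b' @ 2: {5,6}
'a' @ 3: {1,2,7}  ✓accept
end set {1,2,7} — state 1 in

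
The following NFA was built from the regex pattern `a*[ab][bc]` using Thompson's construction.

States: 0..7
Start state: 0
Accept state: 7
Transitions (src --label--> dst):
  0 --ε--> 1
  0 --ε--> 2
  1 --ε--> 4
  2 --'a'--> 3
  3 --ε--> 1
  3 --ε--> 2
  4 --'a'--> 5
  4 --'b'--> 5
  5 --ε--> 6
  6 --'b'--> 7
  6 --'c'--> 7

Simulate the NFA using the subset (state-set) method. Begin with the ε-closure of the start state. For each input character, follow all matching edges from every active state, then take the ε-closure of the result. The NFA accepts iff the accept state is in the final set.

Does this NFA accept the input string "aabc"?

Answer: ACCEPT

Derivation:
start: ε-closure({0}) = {0,1,2,4}
'a' @ 1: {1,2,3,4,5,6}
'a' @ 2: {1,2,3,4,5,6}
'b' @ 3: {5,6,7}  (accept∈set)
'c' @ 4: {7}  (accept∈set)
final: {7}; accept 7 in set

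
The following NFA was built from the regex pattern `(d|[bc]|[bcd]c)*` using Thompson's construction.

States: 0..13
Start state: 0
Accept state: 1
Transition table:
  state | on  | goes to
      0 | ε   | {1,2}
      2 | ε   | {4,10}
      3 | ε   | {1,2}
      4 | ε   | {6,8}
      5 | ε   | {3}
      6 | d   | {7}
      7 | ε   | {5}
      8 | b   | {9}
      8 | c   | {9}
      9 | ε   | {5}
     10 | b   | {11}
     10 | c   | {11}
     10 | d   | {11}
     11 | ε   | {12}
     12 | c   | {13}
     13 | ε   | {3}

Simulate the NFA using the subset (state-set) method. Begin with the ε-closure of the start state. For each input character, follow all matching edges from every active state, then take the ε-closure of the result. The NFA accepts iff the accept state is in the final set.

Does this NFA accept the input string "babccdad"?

S₀ = ε-closure({0}) = {0,1,2,4,6,8,10}
'b' @ 1: {1,2,3,4,5,6,8,9,10,11,12}  ✓accept
'a' @ 2: {}  — no active states
rest 'bccdad' ignored (set empty)
after full input: {}  (accept=1 not in)

Answer: REJECT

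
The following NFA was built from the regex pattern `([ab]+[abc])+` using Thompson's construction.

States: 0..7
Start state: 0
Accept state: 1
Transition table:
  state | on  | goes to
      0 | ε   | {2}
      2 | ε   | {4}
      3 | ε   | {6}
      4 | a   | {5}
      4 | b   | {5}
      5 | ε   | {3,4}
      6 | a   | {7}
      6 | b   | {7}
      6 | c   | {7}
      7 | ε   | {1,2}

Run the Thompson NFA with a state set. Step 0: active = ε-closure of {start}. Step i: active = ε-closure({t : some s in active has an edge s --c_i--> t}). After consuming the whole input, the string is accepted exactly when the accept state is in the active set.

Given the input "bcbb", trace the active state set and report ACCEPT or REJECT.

Answer: ACCEPT

Trace:
start: ε-closure({0}) = {0,2,4}
'b' @ 1: {3,4,5,6}
'c' @ 2: {1,2,4,7}  [accepting]
'b' @ 3: {3,4,5,6}
'b' @ 4: {1,2,3,4,5,6,7}  [accepting]
end set {1,2,3,4,5,6,7} — state 1 in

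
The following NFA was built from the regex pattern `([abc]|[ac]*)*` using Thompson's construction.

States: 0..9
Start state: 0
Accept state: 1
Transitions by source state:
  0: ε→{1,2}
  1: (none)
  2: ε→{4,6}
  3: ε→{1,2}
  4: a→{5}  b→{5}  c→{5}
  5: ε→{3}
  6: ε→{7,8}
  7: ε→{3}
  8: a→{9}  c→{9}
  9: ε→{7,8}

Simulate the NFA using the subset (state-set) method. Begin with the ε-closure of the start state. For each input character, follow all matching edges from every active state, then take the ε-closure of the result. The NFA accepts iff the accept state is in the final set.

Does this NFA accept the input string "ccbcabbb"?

start: ε-closure({0}) = {0,1,2,3,4,6,7,8}
'c' @ 1: {1,2,3,4,5,6,7,8,9}  (accept∈set)
'c' @ 2: {1,2,3,4,5,6,7,8,9}  (accept∈set)
'b' @ 3: {1,2,3,4,5,6,7,8}  (accept∈set)
'c' @ 4: {1,2,3,4,5,6,7,8,9}  (accept∈set)
'a' @ 5: {1,2,3,4,5,6,7,8,9}  (accept∈set)
'b' @ 6: {1,2,3,4,5,6,7,8}  (accept∈set)
'b' @ 7: {1,2,3,4,5,6,7,8}  (accept∈set)
'b' @ 8: {1,2,3,4,5,6,7,8}  (accept∈set)
after full input: {1,2,3,4,5,6,7,8}  (accept=1 in)

Answer: ACCEPT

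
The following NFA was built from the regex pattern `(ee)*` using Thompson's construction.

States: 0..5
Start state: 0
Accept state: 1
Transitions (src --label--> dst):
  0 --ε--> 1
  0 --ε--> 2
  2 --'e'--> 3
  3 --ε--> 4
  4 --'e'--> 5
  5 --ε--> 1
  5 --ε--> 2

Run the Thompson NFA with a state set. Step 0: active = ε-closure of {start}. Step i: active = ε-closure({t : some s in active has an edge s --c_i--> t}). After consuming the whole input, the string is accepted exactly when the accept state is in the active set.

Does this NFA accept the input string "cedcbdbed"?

S₀ = ε-closure({0}) = {0,1,2}
'c' @ 1: {}  — state set empty
rest 'edcbdbed' ignored (set empty)
final: {}; accept 1 not in set

Answer: REJECT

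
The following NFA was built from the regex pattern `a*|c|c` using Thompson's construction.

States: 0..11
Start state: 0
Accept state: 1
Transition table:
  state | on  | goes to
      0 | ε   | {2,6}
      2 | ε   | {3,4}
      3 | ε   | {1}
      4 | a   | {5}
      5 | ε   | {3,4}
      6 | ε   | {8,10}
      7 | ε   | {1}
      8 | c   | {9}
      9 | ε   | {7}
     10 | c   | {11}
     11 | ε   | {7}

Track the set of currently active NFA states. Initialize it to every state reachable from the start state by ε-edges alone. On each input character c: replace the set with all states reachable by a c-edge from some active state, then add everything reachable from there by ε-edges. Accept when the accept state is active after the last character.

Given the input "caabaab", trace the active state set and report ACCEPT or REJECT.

S₀ = ε-closure({0}) = {0,1,2,3,4,6,8,10}
'c' @ 1: {1,7,9,11}  (accept∈set)
'a' @ 2: {}  — dead — no transitions
rest 'abaab' ignored (set empty)
final: {}; accept 1 not in set

Answer: REJECT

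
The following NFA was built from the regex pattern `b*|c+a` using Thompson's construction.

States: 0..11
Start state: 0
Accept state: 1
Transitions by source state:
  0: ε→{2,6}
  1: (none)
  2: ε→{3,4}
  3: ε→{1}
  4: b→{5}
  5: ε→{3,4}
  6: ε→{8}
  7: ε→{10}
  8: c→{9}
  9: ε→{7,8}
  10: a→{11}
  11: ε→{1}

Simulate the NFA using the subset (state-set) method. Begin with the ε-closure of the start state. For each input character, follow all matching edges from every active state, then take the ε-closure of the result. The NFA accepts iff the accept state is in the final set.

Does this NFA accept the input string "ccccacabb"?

Answer: REJECT

Trace:
initial (ε-close {0}): {0,1,2,3,4,6,8}
'c' @ 1: {7,8,9,10}
'c' @ 2: {7,8,9,10}
'c' @ 3: {7,8,9,10}
'c' @ 4: {7,8,9,10}
'a' @ 5: {1,11}  ✓accept
'c' @ 6: {}  — dead — no transitions
rest 'abb' ignored (set empty)
after full input: {}  (accept=1 not in)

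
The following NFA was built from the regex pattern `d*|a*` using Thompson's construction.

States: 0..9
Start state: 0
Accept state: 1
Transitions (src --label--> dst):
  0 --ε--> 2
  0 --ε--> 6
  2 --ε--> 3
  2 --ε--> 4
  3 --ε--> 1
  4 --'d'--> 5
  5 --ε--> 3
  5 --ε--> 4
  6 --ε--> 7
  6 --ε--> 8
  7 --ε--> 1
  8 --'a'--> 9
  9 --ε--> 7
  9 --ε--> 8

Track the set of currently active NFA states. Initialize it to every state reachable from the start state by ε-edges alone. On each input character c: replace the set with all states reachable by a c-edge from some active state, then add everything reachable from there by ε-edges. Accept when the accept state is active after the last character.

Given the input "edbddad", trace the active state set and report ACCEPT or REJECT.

initial (ε-close {0}): {0,1,2,3,4,6,7,8}
'e' @ 1: {}  — state set empty
rest 'dbddad' ignored (set empty)
end set {} — state 1 not in

Answer: REJECT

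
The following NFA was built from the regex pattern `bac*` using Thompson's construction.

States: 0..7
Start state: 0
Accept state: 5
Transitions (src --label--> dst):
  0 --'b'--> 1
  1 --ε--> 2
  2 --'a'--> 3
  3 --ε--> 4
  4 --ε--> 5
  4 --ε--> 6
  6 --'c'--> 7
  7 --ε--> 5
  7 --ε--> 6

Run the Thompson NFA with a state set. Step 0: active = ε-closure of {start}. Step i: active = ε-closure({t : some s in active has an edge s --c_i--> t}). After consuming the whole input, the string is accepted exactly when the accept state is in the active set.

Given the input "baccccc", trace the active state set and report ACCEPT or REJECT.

Answer: ACCEPT

Derivation:
initial (ε-close {0}): {0}
'b' @ 1: {1,2}
'a' @ 2: {3,4,5,6}  ✓accept
'c' @ 3: {5,6,7}  ✓accept
'c' @ 4: {5,6,7}  ✓accept
'c' @ 5: {5,6,7}  ✓accept
'c' @ 6: {5,6,7}  ✓accept
'c' @ 7: {5,6,7}  ✓accept
end set {5,6,7} — state 5 in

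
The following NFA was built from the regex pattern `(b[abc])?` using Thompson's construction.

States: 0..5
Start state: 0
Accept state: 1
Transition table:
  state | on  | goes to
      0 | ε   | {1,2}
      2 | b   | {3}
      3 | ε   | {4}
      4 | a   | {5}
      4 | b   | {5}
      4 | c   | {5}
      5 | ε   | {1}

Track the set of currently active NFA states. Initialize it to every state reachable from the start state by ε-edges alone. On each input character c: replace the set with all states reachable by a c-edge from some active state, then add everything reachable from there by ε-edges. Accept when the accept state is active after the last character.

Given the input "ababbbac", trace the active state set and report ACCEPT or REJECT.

Answer: REJECT

Steps:
S₀ = ε-closure({0}) = {0,1,2}
'a' @ 1: {}  — state set empty
rest 'babbbac' ignored (set empty)
end set {} — state 1 not in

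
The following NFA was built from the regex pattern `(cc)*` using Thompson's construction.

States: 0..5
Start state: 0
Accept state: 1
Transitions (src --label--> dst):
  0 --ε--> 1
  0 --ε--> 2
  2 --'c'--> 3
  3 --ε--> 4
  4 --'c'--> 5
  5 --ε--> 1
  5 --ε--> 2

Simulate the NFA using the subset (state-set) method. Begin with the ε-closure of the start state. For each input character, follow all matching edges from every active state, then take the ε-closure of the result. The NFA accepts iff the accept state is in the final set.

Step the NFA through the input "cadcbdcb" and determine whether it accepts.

Answer: REJECT

Derivation:
start: ε-closure({0}) = {0,1,2}
'c' @ 1: {3,4}
'a' @ 2: {}  — dead — no transitions
rest 'dcbdcb' ignored (set empty)
end set {} — state 1 not in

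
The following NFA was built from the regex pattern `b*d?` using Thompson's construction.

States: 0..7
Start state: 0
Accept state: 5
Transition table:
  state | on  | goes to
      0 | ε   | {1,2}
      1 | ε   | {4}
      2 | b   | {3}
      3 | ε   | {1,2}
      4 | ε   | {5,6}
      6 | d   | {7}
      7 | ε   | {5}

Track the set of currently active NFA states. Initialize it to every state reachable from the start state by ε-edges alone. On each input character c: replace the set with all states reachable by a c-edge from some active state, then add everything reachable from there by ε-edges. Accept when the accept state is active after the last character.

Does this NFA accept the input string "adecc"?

Answer: REJECT

Steps:
initial (ε-close {0}): {0,1,2,4,5,6}
'a' @ 1: {}  — dead — no transitions
rest 'decc' ignored (set empty)
final: {}; accept 5 not in set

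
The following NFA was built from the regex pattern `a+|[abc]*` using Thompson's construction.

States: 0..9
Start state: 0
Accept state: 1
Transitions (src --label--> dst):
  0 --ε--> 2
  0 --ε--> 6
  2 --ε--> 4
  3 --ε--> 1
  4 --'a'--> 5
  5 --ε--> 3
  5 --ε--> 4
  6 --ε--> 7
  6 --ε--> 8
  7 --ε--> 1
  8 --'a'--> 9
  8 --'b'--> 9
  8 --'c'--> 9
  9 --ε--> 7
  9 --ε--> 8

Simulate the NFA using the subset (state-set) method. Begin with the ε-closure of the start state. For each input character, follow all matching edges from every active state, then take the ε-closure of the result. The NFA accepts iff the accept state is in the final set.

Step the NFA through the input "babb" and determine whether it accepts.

Answer: ACCEPT

Derivation:
initial (ε-close {0}): {0,1,2,4,6,7,8}
'b' @ 1: {1,7,8,9}  [accepting]
'a' @ 2: {1,7,8,9}  [accepting]
'b' @ 3: {1,7,8,9}  [accepting]
'b' @ 4: {1,7,8,9}  [accepting]
end set {1,7,8,9} — state 1 in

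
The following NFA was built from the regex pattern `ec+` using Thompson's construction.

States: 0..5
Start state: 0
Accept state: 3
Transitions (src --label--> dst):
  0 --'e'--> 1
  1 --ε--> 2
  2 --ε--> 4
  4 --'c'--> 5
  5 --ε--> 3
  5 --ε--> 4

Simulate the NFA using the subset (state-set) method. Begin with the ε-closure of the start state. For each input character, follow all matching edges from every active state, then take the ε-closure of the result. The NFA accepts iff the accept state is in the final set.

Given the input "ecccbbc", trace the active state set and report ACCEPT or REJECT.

Answer: REJECT

Derivation:
start: ε-closure({0}) = {0}
'e' @ 1: {1,2,4}
'c' @ 2: {3,4,5}  [accepting]
'c' @ 3: {3,4,5}  [accepting]
'c' @ 4: {3,4,5}  [accepting]
'b' @ 5: {}  — state set empty
rest 'bc' ignored (set empty)
end set {} — state 3 not in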